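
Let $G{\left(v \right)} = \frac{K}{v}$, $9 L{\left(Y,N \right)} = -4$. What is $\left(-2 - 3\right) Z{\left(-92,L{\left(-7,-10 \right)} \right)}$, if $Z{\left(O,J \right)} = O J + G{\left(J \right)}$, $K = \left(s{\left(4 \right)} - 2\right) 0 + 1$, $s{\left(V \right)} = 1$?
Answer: $- \frac{6955}{36} \approx -193.19$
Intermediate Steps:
$L{\left(Y,N \right)} = - \frac{4}{9}$ ($L{\left(Y,N \right)} = \frac{1}{9} \left(-4\right) = - \frac{4}{9}$)
$K = 1$ ($K = \left(1 - 2\right) 0 + 1 = \left(-1\right) 0 + 1 = 0 + 1 = 1$)
$G{\left(v \right)} = \frac{1}{v}$ ($G{\left(v \right)} = 1 \frac{1}{v} = \frac{1}{v}$)
$Z{\left(O,J \right)} = \frac{1}{J} + J O$ ($Z{\left(O,J \right)} = O J + \frac{1}{J} = J O + \frac{1}{J} = \frac{1}{J} + J O$)
$\left(-2 - 3\right) Z{\left(-92,L{\left(-7,-10 \right)} \right)} = \left(-2 - 3\right) \left(\frac{1}{- \frac{4}{9}} - - \frac{368}{9}\right) = - 5 \left(- \frac{9}{4} + \frac{368}{9}\right) = \left(-5\right) \frac{1391}{36} = - \frac{6955}{36}$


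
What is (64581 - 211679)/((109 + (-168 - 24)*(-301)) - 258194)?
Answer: 147098/200293 ≈ 0.73441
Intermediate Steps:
(64581 - 211679)/((109 + (-168 - 24)*(-301)) - 258194) = -147098/((109 - 192*(-301)) - 258194) = -147098/((109 + 57792) - 258194) = -147098/(57901 - 258194) = -147098/(-200293) = -147098*(-1/200293) = 147098/200293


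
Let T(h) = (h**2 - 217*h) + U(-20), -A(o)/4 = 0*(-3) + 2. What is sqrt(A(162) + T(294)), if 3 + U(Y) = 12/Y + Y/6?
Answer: sqrt(5090190)/15 ≈ 150.41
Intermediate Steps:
U(Y) = -3 + 12/Y + Y/6 (U(Y) = -3 + (12/Y + Y/6) = -3 + 12/Y + Y/6)
A(o) = -8 (A(o) = -4*(0*(-3) + 2) = -4*(0 + 2) = -4*2 = -8)
T(h) = -104/15 + h**2 - 217*h (T(h) = (h**2 - 217*h) + (-3 + 12/(-20) + (1/6)*(-20)) = (h**2 - 217*h) + (-3 + 12*(-1/20) - 10/3) = (h**2 - 217*h) + (-3 - 3/5 - 10/3) = (h**2 - 217*h) - 104/15 = -104/15 + h**2 - 217*h)
sqrt(A(162) + T(294)) = sqrt(-8 + (-104/15 + 294**2 - 217*294)) = sqrt(-8 + (-104/15 + 86436 - 63798)) = sqrt(-8 + 339466/15) = sqrt(339346/15) = sqrt(5090190)/15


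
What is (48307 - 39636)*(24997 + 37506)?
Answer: 541963513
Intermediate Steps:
(48307 - 39636)*(24997 + 37506) = 8671*62503 = 541963513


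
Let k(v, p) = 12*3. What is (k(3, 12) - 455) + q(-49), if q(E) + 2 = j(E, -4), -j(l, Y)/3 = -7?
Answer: -400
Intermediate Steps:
j(l, Y) = 21 (j(l, Y) = -3*(-7) = 21)
q(E) = 19 (q(E) = -2 + 21 = 19)
k(v, p) = 36
(k(3, 12) - 455) + q(-49) = (36 - 455) + 19 = -419 + 19 = -400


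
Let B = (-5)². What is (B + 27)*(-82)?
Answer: -4264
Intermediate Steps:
B = 25
(B + 27)*(-82) = (25 + 27)*(-82) = 52*(-82) = -4264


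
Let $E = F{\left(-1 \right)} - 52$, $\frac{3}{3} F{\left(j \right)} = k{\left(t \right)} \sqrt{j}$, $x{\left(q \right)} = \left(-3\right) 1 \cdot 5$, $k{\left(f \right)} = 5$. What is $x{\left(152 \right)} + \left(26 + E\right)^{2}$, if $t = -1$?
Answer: $636 - 260 i \approx 636.0 - 260.0 i$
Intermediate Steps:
$x{\left(q \right)} = -15$ ($x{\left(q \right)} = \left(-3\right) 5 = -15$)
$F{\left(j \right)} = 5 \sqrt{j}$
$E = -52 + 5 i$ ($E = 5 \sqrt{-1} - 52 = 5 i - 52 = -52 + 5 i \approx -52.0 + 5.0 i$)
$x{\left(152 \right)} + \left(26 + E\right)^{2} = -15 + \left(26 - \left(52 - 5 i\right)\right)^{2} = -15 + \left(-26 + 5 i\right)^{2}$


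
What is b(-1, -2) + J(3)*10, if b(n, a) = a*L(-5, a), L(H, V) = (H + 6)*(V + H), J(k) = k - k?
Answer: 14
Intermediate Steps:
J(k) = 0
L(H, V) = (6 + H)*(H + V)
b(n, a) = a*(-5 + a) (b(n, a) = a*((-5)² + 6*(-5) + 6*a - 5*a) = a*(25 - 30 + 6*a - 5*a) = a*(-5 + a))
b(-1, -2) + J(3)*10 = -2*(-5 - 2) + 0*10 = -2*(-7) + 0 = 14 + 0 = 14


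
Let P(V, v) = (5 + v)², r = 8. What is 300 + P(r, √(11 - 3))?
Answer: 333 + 20*√2 ≈ 361.28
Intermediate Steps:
300 + P(r, √(11 - 3)) = 300 + (5 + √(11 - 3))² = 300 + (5 + √8)² = 300 + (5 + 2*√2)²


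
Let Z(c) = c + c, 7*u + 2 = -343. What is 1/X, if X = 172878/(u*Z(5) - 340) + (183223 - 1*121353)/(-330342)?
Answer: -481473465/100030688008 ≈ -0.0048133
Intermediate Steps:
u = -345/7 (u = -2/7 + (⅐)*(-343) = -2/7 - 49 = -345/7 ≈ -49.286)
Z(c) = 2*c
X = -100030688008/481473465 (X = 172878/(-690*5/7 - 340) + (183223 - 1*121353)/(-330342) = 172878/(-345/7*10 - 340) + (183223 - 121353)*(-1/330342) = 172878/(-3450/7 - 340) + 61870*(-1/330342) = 172878/(-5830/7) - 30935/165171 = 172878*(-7/5830) - 30935/165171 = -605073/2915 - 30935/165171 = -100030688008/481473465 ≈ -207.76)
1/X = 1/(-100030688008/481473465) = -481473465/100030688008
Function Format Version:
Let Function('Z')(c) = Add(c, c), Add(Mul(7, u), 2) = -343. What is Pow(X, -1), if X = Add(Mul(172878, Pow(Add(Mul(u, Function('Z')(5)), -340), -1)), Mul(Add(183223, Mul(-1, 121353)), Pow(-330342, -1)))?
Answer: Rational(-481473465, 100030688008) ≈ -0.0048133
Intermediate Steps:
u = Rational(-345, 7) (u = Add(Rational(-2, 7), Mul(Rational(1, 7), -343)) = Add(Rational(-2, 7), -49) = Rational(-345, 7) ≈ -49.286)
Function('Z')(c) = Mul(2, c)
X = Rational(-100030688008, 481473465) (X = Add(Mul(172878, Pow(Add(Mul(Rational(-345, 7), Mul(2, 5)), -340), -1)), Mul(Add(183223, Mul(-1, 121353)), Pow(-330342, -1))) = Add(Mul(172878, Pow(Add(Mul(Rational(-345, 7), 10), -340), -1)), Mul(Add(183223, -121353), Rational(-1, 330342))) = Add(Mul(172878, Pow(Add(Rational(-3450, 7), -340), -1)), Mul(61870, Rational(-1, 330342))) = Add(Mul(172878, Pow(Rational(-5830, 7), -1)), Rational(-30935, 165171)) = Add(Mul(172878, Rational(-7, 5830)), Rational(-30935, 165171)) = Add(Rational(-605073, 2915), Rational(-30935, 165171)) = Rational(-100030688008, 481473465) ≈ -207.76)
Pow(X, -1) = Pow(Rational(-100030688008, 481473465), -1) = Rational(-481473465, 100030688008)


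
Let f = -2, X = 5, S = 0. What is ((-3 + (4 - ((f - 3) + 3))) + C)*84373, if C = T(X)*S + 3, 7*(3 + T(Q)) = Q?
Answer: 506238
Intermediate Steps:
T(Q) = -3 + Q/7
C = 3 (C = (-3 + (1/7)*5)*0 + 3 = (-3 + 5/7)*0 + 3 = -16/7*0 + 3 = 0 + 3 = 3)
((-3 + (4 - ((f - 3) + 3))) + C)*84373 = ((-3 + (4 - ((-2 - 3) + 3))) + 3)*84373 = ((-3 + (4 - (-5 + 3))) + 3)*84373 = ((-3 + (4 - 1*(-2))) + 3)*84373 = ((-3 + (4 + 2)) + 3)*84373 = ((-3 + 6) + 3)*84373 = (3 + 3)*84373 = 6*84373 = 506238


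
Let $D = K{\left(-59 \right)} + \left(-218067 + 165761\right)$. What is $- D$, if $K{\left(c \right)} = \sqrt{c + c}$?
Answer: $52306 - i \sqrt{118} \approx 52306.0 - 10.863 i$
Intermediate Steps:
$K{\left(c \right)} = \sqrt{2} \sqrt{c}$ ($K{\left(c \right)} = \sqrt{2 c} = \sqrt{2} \sqrt{c}$)
$D = -52306 + i \sqrt{118}$ ($D = \sqrt{2} \sqrt{-59} + \left(-218067 + 165761\right) = \sqrt{2} i \sqrt{59} - 52306 = i \sqrt{118} - 52306 = -52306 + i \sqrt{118} \approx -52306.0 + 10.863 i$)
$- D = - (-52306 + i \sqrt{118}) = 52306 - i \sqrt{118}$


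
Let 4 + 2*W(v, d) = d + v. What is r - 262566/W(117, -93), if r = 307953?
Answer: 1408482/5 ≈ 2.8170e+5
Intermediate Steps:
W(v, d) = -2 + d/2 + v/2 (W(v, d) = -2 + (d + v)/2 = -2 + (d/2 + v/2) = -2 + d/2 + v/2)
r - 262566/W(117, -93) = 307953 - 262566/(-2 + (½)*(-93) + (½)*117) = 307953 - 262566/(-2 - 93/2 + 117/2) = 307953 - 262566/10 = 307953 - 1*131283/5 = 307953 - 131283/5 = 1408482/5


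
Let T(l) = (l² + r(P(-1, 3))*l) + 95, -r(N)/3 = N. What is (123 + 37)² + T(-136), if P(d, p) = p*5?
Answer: 50311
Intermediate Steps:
P(d, p) = 5*p
r(N) = -3*N
T(l) = 95 + l² - 45*l (T(l) = (l² + (-15*3)*l) + 95 = (l² + (-3*15)*l) + 95 = (l² - 45*l) + 95 = 95 + l² - 45*l)
(123 + 37)² + T(-136) = (123 + 37)² + (95 + (-136)² - 45*(-136)) = 160² + (95 + 18496 + 6120) = 25600 + 24711 = 50311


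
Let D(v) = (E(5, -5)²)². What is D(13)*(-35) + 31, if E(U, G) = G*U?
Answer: -13671844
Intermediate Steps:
D(v) = 390625 (D(v) = ((-5*5)²)² = ((-25)²)² = 625² = 390625)
D(13)*(-35) + 31 = 390625*(-35) + 31 = -13671875 + 31 = -13671844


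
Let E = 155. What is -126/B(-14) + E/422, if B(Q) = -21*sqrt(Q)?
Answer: 155/422 - 3*I*sqrt(14)/7 ≈ 0.3673 - 1.6036*I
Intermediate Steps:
-126/B(-14) + E/422 = -126*I*sqrt(14)/294 + 155/422 = -3*I*sqrt(14)/7 + 155/422 = 155/422 - 3*I*sqrt(14)/7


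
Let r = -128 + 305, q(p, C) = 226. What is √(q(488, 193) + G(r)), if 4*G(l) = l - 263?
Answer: √818/2 ≈ 14.300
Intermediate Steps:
r = 177
G(l) = -263/4 + l/4 (G(l) = (l - 263)/4 = (-263 + l)/4 = -263/4 + l/4)
√(q(488, 193) + G(r)) = √(226 + (-263/4 + (¼)*177)) = √(226 + (-263/4 + 177/4)) = √(226 - 43/2) = √(409/2) = √818/2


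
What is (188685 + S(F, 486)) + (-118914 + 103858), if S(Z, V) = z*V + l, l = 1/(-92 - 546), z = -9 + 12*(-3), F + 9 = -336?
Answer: 96822241/638 ≈ 1.5176e+5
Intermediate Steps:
F = -345 (F = -9 - 336 = -345)
z = -45 (z = -9 - 36 = -45)
l = -1/638 (l = 1/(-638) = -1/638 ≈ -0.0015674)
S(Z, V) = -1/638 - 45*V (S(Z, V) = -45*V - 1/638 = -1/638 - 45*V)
(188685 + S(F, 486)) + (-118914 + 103858) = (188685 + (-1/638 - 45*486)) + (-118914 + 103858) = (188685 + (-1/638 - 21870)) - 15056 = (188685 - 13953061/638) - 15056 = 106427969/638 - 15056 = 96822241/638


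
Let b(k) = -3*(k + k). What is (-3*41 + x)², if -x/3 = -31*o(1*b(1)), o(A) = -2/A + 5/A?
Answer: 114921/4 ≈ 28730.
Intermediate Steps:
b(k) = -6*k
o(A) = 3/A
x = -93/2 (x = -(-93)*3/((1*(-6*1))) = -(-93)*3/((1*(-6))) = -(-93)*3/(-6) = -(-93)*3*(-⅙) = -(-93)*(-1)/2 = -3*31/2 = -93/2 ≈ -46.500)
(-3*41 + x)² = (-3*41 - 93/2)² = (-123 - 93/2)² = (-339/2)² = 114921/4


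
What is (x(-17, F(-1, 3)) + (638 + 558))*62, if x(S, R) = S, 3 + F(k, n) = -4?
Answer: 73098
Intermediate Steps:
F(k, n) = -7 (F(k, n) = -3 - 4 = -7)
(x(-17, F(-1, 3)) + (638 + 558))*62 = (-17 + (638 + 558))*62 = (-17 + 1196)*62 = 1179*62 = 73098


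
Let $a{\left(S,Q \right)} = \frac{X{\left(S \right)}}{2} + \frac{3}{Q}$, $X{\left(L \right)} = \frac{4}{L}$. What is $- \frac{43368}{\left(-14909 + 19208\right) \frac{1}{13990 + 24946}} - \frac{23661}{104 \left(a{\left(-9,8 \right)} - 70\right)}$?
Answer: $- \frac{36797715657715}{93685241} \approx -3.9278 \cdot 10^{5}$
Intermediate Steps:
$a{\left(S,Q \right)} = \frac{2}{S} + \frac{3}{Q}$ ($a{\left(S,Q \right)} = \frac{4 \frac{1}{S}}{2} + \frac{3}{Q} = \frac{4}{S} \frac{1}{2} + \frac{3}{Q} = \frac{2}{S} + \frac{3}{Q}$)
$- \frac{43368}{\left(-14909 + 19208\right) \frac{1}{13990 + 24946}} - \frac{23661}{104 \left(a{\left(-9,8 \right)} - 70\right)} = - \frac{43368}{\left(-14909 + 19208\right) \frac{1}{13990 + 24946}} - \frac{23661}{104 \left(\left(\frac{2}{-9} + \frac{3}{8}\right) - 70\right)} = - \frac{43368}{4299 \cdot \frac{1}{38936}} - \frac{23661}{104 \left(\left(2 \left(- \frac{1}{9}\right) + 3 \cdot \frac{1}{8}\right) - 70\right)} = - \frac{43368}{4299 \cdot \frac{1}{38936}} - \frac{23661}{104 \left(\left(- \frac{2}{9} + \frac{3}{8}\right) - 70\right)} = - \frac{43368}{\frac{4299}{38936}} - \frac{23661}{104 \left(\frac{11}{72} - 70\right)} = \left(-43368\right) \frac{38936}{4299} - \frac{23661}{104 \left(- \frac{5029}{72}\right)} = - \frac{562858816}{1433} - \frac{23661}{- \frac{65377}{9}} = - \frac{562858816}{1433} - - \frac{212949}{65377} = - \frac{562858816}{1433} + \frac{212949}{65377} = - \frac{36797715657715}{93685241}$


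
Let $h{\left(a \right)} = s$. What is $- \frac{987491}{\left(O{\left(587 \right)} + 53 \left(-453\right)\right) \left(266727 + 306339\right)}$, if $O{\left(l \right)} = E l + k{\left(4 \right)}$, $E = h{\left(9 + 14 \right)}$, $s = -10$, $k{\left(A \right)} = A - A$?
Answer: $\frac{987491}{17122639014} \approx 5.7672 \cdot 10^{-5}$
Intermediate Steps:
$k{\left(A \right)} = 0$
$h{\left(a \right)} = -10$
$E = -10$
$O{\left(l \right)} = - 10 l$ ($O{\left(l \right)} = - 10 l + 0 = - 10 l$)
$- \frac{987491}{\left(O{\left(587 \right)} + 53 \left(-453\right)\right) \left(266727 + 306339\right)} = - \frac{987491}{\left(\left(-10\right) 587 + 53 \left(-453\right)\right) \left(266727 + 306339\right)} = - \frac{987491}{\left(-5870 - 24009\right) 573066} = - \frac{987491}{\left(-29879\right) 573066} = - \frac{987491}{-17122639014} = \left(-987491\right) \left(- \frac{1}{17122639014}\right) = \frac{987491}{17122639014}$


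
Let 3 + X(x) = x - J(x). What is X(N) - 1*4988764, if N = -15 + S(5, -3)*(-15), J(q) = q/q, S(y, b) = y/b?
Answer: -4988758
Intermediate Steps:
J(q) = 1
N = 10 (N = -15 + (5/(-3))*(-15) = -15 + (5*(-⅓))*(-15) = -15 - 5/3*(-15) = -15 + 25 = 10)
X(x) = -4 + x (X(x) = -3 + (x - 1*1) = -3 + (x - 1) = -3 + (-1 + x) = -4 + x)
X(N) - 1*4988764 = (-4 + 10) - 1*4988764 = 6 - 4988764 = -4988758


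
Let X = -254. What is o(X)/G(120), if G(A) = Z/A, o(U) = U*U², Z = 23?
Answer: -1966447680/23 ≈ -8.5498e+7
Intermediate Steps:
o(U) = U³
G(A) = 23/A
o(X)/G(120) = (-254)³/((23/120)) = -16387064/(23*(1/120)) = -16387064/23/120 = -16387064*120/23 = -1966447680/23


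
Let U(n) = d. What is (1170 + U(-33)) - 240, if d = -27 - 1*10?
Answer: 893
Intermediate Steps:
d = -37 (d = -27 - 10 = -37)
U(n) = -37
(1170 + U(-33)) - 240 = (1170 - 37) - 240 = 1133 - 240 = 893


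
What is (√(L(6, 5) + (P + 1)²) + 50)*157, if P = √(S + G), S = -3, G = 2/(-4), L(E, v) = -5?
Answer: 7850 + 157*√(-30 + 4*I*√14)/2 ≈ 7954.2 + 442.42*I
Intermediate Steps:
G = -½ (G = 2*(-¼) = -½ ≈ -0.50000)
P = I*√14/2 (P = √(-3 - ½) = √(-7/2) = I*√14/2 ≈ 1.8708*I)
(√(L(6, 5) + (P + 1)²) + 50)*157 = (√(-5 + (I*√14/2 + 1)²) + 50)*157 = (√(-5 + (1 + I*√14/2)²) + 50)*157 = (50 + √(-5 + (1 + I*√14/2)²))*157 = 7850 + 157*√(-5 + (1 + I*√14/2)²)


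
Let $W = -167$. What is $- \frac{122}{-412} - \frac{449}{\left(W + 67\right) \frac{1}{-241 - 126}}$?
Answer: $- \frac{16969599}{10300} \approx -1647.5$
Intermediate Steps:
$- \frac{122}{-412} - \frac{449}{\left(W + 67\right) \frac{1}{-241 - 126}} = - \frac{122}{-412} - \frac{449}{\left(-167 + 67\right) \frac{1}{-241 - 126}} = \left(-122\right) \left(- \frac{1}{412}\right) - \frac{449}{\left(-100\right) \frac{1}{-367}} = \frac{61}{206} - \frac{449}{\left(-100\right) \left(- \frac{1}{367}\right)} = \frac{61}{206} - \frac{449}{\frac{100}{367}} = \frac{61}{206} - \frac{164783}{100} = - \frac{16969599}{10300}$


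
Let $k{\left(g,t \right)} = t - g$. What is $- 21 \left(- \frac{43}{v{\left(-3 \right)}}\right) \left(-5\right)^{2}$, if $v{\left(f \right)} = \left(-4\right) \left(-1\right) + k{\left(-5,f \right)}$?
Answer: $\frac{7525}{2} \approx 3762.5$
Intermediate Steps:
$v{\left(f \right)} = 9 + f$ ($v{\left(f \right)} = \left(-4\right) \left(-1\right) + \left(f - -5\right) = 4 + \left(f + 5\right) = 4 + \left(5 + f\right) = 9 + f$)
$- 21 \left(- \frac{43}{v{\left(-3 \right)}}\right) \left(-5\right)^{2} = - 21 \left(- \frac{43}{9 - 3}\right) \left(-5\right)^{2} = - 21 \left(- \frac{43}{6}\right) 25 = - 21 \left(\left(-43\right) \frac{1}{6}\right) 25 = \left(-21\right) \left(- \frac{43}{6}\right) 25 = \frac{301}{2} \cdot 25 = \frac{7525}{2}$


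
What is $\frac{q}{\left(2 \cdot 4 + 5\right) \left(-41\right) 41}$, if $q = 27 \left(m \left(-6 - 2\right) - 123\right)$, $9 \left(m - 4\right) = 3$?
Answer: $\frac{4257}{21853} \approx 0.1948$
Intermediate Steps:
$m = \frac{13}{3}$ ($m = 4 + \frac{1}{9} \cdot 3 = 4 + \frac{1}{3} = \frac{13}{3} \approx 4.3333$)
$q = -4257$ ($q = 27 \left(\frac{13 \left(-6 - 2\right)}{3} - 123\right) = 27 \left(\frac{13}{3} \left(-8\right) - 123\right) = 27 \left(- \frac{104}{3} - 123\right) = 27 \left(- \frac{473}{3}\right) = -4257$)
$\frac{q}{\left(2 \cdot 4 + 5\right) \left(-41\right) 41} = - \frac{4257}{\left(2 \cdot 4 + 5\right) \left(-41\right) 41} = - \frac{4257}{\left(8 + 5\right) \left(-41\right) 41} = - \frac{4257}{13 \left(-41\right) 41} = - \frac{4257}{\left(-533\right) 41} = - \frac{4257}{-21853} = \left(-4257\right) \left(- \frac{1}{21853}\right) = \frac{4257}{21853}$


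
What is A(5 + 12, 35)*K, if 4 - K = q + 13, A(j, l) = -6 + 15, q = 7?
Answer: -144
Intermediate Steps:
A(j, l) = 9
K = -16 (K = 4 - (7 + 13) = 4 - 1*20 = 4 - 20 = -16)
A(5 + 12, 35)*K = 9*(-16) = -144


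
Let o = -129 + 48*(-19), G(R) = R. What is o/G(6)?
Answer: -347/2 ≈ -173.50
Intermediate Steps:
o = -1041 (o = -129 - 912 = -1041)
o/G(6) = -1041/6 = -1041*⅙ = -347/2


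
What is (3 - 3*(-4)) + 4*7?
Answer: 43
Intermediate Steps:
(3 - 3*(-4)) + 4*7 = (3 + 12) + 28 = 15 + 28 = 43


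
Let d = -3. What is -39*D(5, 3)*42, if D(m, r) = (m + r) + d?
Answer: -8190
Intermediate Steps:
D(m, r) = -3 + m + r (D(m, r) = (m + r) - 3 = -3 + m + r)
-39*D(5, 3)*42 = -39*(-3 + 5 + 3)*42 = -39*5*42 = -195*42 = -8190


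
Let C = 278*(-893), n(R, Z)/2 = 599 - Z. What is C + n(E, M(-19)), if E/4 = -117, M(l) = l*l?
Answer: -247778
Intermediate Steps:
M(l) = l²
E = -468 (E = 4*(-117) = -468)
n(R, Z) = 1198 - 2*Z (n(R, Z) = 2*(599 - Z) = 1198 - 2*Z)
C = -248254
C + n(E, M(-19)) = -248254 + (1198 - 2*(-19)²) = -248254 + (1198 - 2*361) = -248254 + (1198 - 722) = -248254 + 476 = -247778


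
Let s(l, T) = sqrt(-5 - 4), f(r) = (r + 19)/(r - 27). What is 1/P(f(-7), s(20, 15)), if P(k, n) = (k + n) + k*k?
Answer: -6358/252015 - 83521*I/252015 ≈ -0.025229 - 0.33141*I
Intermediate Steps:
f(r) = (19 + r)/(-27 + r)
s(l, T) = 3*I (s(l, T) = sqrt(-9) = 3*I)
P(k, n) = k + n + k**2 (P(k, n) = (k + n) + k**2 = k + n + k**2)
1/P(f(-7), s(20, 15)) = 1/((19 - 7)/(-27 - 7) + 3*I + ((19 - 7)/(-27 - 7))**2) = 1/(12/(-34) + 3*I + (12/(-34))**2) = 1/(-1/34*12 + 3*I + (-1/34*12)**2) = 1/(-6/17 + 3*I + (-6/17)**2) = 1/(-6/17 + 3*I + 36/289) = 1/(-66/289 + 3*I) = 83521*(-66/289 - 3*I)/756045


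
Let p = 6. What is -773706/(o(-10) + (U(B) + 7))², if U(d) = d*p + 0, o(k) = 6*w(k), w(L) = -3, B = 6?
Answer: -773706/625 ≈ -1237.9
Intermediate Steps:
o(k) = -18 (o(k) = 6*(-3) = -18)
U(d) = 6*d (U(d) = d*6 + 0 = 6*d + 0 = 6*d)
-773706/(o(-10) + (U(B) + 7))² = -773706/(-18 + (6*6 + 7))² = -773706/(-18 + (36 + 7))² = -773706/(-18 + 43)² = -773706/(25²) = -773706/625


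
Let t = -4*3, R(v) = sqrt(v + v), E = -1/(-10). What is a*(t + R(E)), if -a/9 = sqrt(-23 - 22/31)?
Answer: 63*I*sqrt(465)*(60 - sqrt(5))/155 ≈ 506.28*I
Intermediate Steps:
E = 1/10 (E = -1*(-1/10) = 1/10 ≈ 0.10000)
R(v) = sqrt(2)*sqrt(v) (R(v) = sqrt(2*v) = sqrt(2)*sqrt(v))
t = -12
a = -63*I*sqrt(465)/31 (a = -9*sqrt(-23 - 22/31) = -63*I*sqrt(465)/31 ≈ -43.823*I)
a*(t + R(E)) = (-63*I*sqrt(465)/31)*(-12 + sqrt(2)*sqrt(1/10)) = (-63*I*sqrt(465)/31)*(-12 + sqrt(2)*(sqrt(10)/10)) = (-63*I*sqrt(465)/31)*(-12 + sqrt(5)/5) = -63*I*sqrt(465)*(-12 + sqrt(5)/5)/31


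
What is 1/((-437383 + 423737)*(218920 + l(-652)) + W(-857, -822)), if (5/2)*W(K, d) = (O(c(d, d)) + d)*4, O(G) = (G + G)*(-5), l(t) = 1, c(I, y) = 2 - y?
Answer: -5/14937052326 ≈ -3.3474e-10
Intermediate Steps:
O(G) = -10*G (O(G) = (2*G)*(-5) = -10*G)
W(K, d) = -32 + 88*d/5 (W(K, d) = 2*((-10*(2 - d) + d)*4)/5 = 2*(((-20 + 10*d) + d)*4)/5 = 2*((-20 + 11*d)*4)/5 = 2*(-80 + 44*d)/5 = -32 + 88*d/5)
1/((-437383 + 423737)*(218920 + l(-652)) + W(-857, -822)) = 1/((-437383 + 423737)*(218920 + 1) + (-32 + (88/5)*(-822))) = 1/(-13646*218921 + (-32 - 72336/5)) = 1/(-2987395966 - 72496/5) = 1/(-14937052326/5) = -5/14937052326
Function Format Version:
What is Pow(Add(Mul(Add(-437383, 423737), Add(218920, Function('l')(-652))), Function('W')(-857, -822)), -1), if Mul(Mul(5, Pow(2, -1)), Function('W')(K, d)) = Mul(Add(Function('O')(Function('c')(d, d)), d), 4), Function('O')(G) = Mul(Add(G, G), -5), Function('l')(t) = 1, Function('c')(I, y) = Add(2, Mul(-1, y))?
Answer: Rational(-5, 14937052326) ≈ -3.3474e-10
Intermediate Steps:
Function('O')(G) = Mul(-10, G) (Function('O')(G) = Mul(Mul(2, G), -5) = Mul(-10, G))
Function('W')(K, d) = Add(-32, Mul(Rational(88, 5), d)) (Function('W')(K, d) = Mul(Rational(2, 5), Mul(Add(Mul(-10, Add(2, Mul(-1, d))), d), 4)) = Mul(Rational(2, 5), Mul(Add(Add(-20, Mul(10, d)), d), 4)) = Mul(Rational(2, 5), Mul(Add(-20, Mul(11, d)), 4)) = Mul(Rational(2, 5), Add(-80, Mul(44, d))) = Add(-32, Mul(Rational(88, 5), d)))
Pow(Add(Mul(Add(-437383, 423737), Add(218920, Function('l')(-652))), Function('W')(-857, -822)), -1) = Pow(Add(Mul(Add(-437383, 423737), Add(218920, 1)), Add(-32, Mul(Rational(88, 5), -822))), -1) = Pow(Add(Mul(-13646, 218921), Add(-32, Rational(-72336, 5))), -1) = Pow(Add(-2987395966, Rational(-72496, 5)), -1) = Pow(Rational(-14937052326, 5), -1) = Rational(-5, 14937052326)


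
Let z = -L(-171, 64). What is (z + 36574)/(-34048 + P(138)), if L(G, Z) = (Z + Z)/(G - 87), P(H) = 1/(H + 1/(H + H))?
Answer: -89854045895/83647082742 ≈ -1.0742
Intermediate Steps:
P(H) = 1/(H + 1/(2*H))
L(G, Z) = 2*Z/(-87 + G) (L(G, Z) = (2*Z)/(-87 + G) = 2*Z/(-87 + G))
z = 64/129 (z = -2*64/(-87 - 171) = -2*64/(-258) = -2*64*(-1)/258 = -1*(-64/129) = 64/129 ≈ 0.49612)
(z + 36574)/(-34048 + P(138)) = (64/129 + 36574)/(-34048 + 2*138/(1 + 2*138**2)) = 4718110/(129*(-34048 + 2*138/(1 + 2*19044))) = 4718110/(129*(-34048 + 2*138/(1 + 38088))) = 4718110/(129*(-34048 + 2*138/38089)) = 4718110/(129*(-34048 + 2*138*(1/38089))) = 4718110/(129*(-34048 + 276/38089)) = 4718110/(129*(-1296853996/38089)) = (4718110/129)*(-38089/1296853996) = -89854045895/83647082742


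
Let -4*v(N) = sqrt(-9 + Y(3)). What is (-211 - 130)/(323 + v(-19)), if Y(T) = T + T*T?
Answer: -160208/151751 - 124*sqrt(3)/151751 ≈ -1.0571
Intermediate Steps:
Y(T) = T + T**2
v(N) = -sqrt(3)/4 (v(N) = -sqrt(-9 + 3*(1 + 3))/4 = -sqrt(-9 + 3*4)/4 = -sqrt(-9 + 12)/4 = -sqrt(3)/4)
(-211 - 130)/(323 + v(-19)) = (-211 - 130)/(323 - sqrt(3)/4) = -341/(323 - sqrt(3)/4)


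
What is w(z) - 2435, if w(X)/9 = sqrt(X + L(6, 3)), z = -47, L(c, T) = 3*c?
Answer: -2435 + 9*I*sqrt(29) ≈ -2435.0 + 48.466*I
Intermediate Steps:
w(X) = 9*sqrt(18 + X) (w(X) = 9*sqrt(X + 3*6) = 9*sqrt(X + 18) = 9*sqrt(18 + X))
w(z) - 2435 = 9*sqrt(18 - 47) - 2435 = 9*sqrt(-29) - 2435 = 9*(I*sqrt(29)) - 2435 = 9*I*sqrt(29) - 2435 = -2435 + 9*I*sqrt(29)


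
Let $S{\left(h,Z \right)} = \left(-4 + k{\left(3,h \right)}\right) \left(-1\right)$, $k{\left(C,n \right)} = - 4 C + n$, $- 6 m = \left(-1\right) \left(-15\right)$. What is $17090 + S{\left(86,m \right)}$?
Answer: $17020$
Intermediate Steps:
$m = - \frac{5}{2}$ ($m = - \frac{\left(-1\right) \left(-15\right)}{6} = \left(- \frac{1}{6}\right) 15 = - \frac{5}{2} \approx -2.5$)
$k{\left(C,n \right)} = n - 4 C$
$S{\left(h,Z \right)} = 16 - h$ ($S{\left(h,Z \right)} = \left(-4 + \left(h - 12\right)\right) \left(-1\right) = \left(-4 + \left(-12 + h\right)\right) \left(-1\right) = \left(-16 + h\right) \left(-1\right) = 16 - h$)
$17090 + S{\left(86,m \right)} = 17090 + \left(16 - 86\right) = 17090 - 70 = 17020$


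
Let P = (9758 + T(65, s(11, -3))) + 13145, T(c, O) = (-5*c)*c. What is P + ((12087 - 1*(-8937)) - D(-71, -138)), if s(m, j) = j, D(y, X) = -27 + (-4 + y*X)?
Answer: 13035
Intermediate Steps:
D(y, X) = -31 + X*y (D(y, X) = -27 + (-4 + X*y) = -31 + X*y)
T(c, O) = -5*c²
P = 1778 (P = (9758 - 5*65²) + 13145 = (9758 - 5*4225) + 13145 = (9758 - 21125) + 13145 = -11367 + 13145 = 1778)
P + ((12087 - 1*(-8937)) - D(-71, -138)) = 1778 + ((12087 - 1*(-8937)) - (-31 - 138*(-71))) = 1778 + ((12087 + 8937) - (-31 + 9798)) = 1778 + (21024 - 1*9767) = 1778 + (21024 - 9767) = 1778 + 11257 = 13035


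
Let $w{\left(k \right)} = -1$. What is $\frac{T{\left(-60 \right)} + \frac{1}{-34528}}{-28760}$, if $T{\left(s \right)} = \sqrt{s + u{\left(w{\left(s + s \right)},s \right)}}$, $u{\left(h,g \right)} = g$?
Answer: $\frac{1}{993025280} - \frac{i \sqrt{30}}{14380} \approx 1.007 \cdot 10^{-9} - 0.00038089 i$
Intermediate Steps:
$T{\left(s \right)} = \sqrt{2} \sqrt{s}$ ($T{\left(s \right)} = \sqrt{s + s} = \sqrt{2 s} = \sqrt{2} \sqrt{s}$)
$\frac{T{\left(-60 \right)} + \frac{1}{-34528}}{-28760} = \frac{\sqrt{2} \sqrt{-60} + \frac{1}{-34528}}{-28760} = \left(\sqrt{2} \cdot 2 i \sqrt{15} - \frac{1}{34528}\right) \left(- \frac{1}{28760}\right) = \left(2 i \sqrt{30} - \frac{1}{34528}\right) \left(- \frac{1}{28760}\right) = \left(- \frac{1}{34528} + 2 i \sqrt{30}\right) \left(- \frac{1}{28760}\right) = \frac{1}{993025280} - \frac{i \sqrt{30}}{14380}$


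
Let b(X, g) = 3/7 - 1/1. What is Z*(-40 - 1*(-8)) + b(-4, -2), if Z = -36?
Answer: 8060/7 ≈ 1151.4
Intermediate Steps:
b(X, g) = -4/7 (b(X, g) = 3*(⅐) - 1*1 = 3/7 - 1 = -4/7)
Z*(-40 - 1*(-8)) + b(-4, -2) = -36*(-40 - 1*(-8)) - 4/7 = -36*(-40 + 8) - 4/7 = -36*(-32) - 4/7 = 1152 - 4/7 = 8060/7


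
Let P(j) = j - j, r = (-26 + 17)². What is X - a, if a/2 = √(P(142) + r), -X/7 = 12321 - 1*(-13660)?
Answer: -181885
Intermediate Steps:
r = 81 (r = (-9)² = 81)
X = -181867 (X = -7*(12321 - 1*(-13660)) = -7*(12321 + 13660) = -7*25981 = -181867)
P(j) = 0
a = 18 (a = 2*√(0 + 81) = 2*√81 = 2*9 = 18)
X - a = -181867 - 1*18 = -181867 - 18 = -181885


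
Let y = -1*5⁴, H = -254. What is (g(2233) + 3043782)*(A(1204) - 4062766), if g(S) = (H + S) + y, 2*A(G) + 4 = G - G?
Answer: -12371681096448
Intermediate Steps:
A(G) = -2 (A(G) = -2 + (G - G)/2 = -2 + (½)*0 = -2 + 0 = -2)
y = -625 (y = -1*625 = -625)
g(S) = -879 + S (g(S) = (-254 + S) - 625 = -879 + S)
(g(2233) + 3043782)*(A(1204) - 4062766) = ((-879 + 2233) + 3043782)*(-2 - 4062766) = (1354 + 3043782)*(-4062768) = 3045136*(-4062768) = -12371681096448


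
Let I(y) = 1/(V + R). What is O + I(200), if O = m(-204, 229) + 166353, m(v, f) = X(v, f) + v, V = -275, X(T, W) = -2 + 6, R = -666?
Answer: 156349972/941 ≈ 1.6615e+5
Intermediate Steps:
X(T, W) = 4
m(v, f) = 4 + v
O = 166153 (O = (4 - 204) + 166353 = -200 + 166353 = 166153)
I(y) = -1/941 (I(y) = 1/(-275 - 666) = 1/(-941) = -1/941)
O + I(200) = 166153 - 1/941 = 156349972/941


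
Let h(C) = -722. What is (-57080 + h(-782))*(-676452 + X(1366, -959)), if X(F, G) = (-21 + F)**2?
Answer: -65464984546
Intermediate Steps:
(-57080 + h(-782))*(-676452 + X(1366, -959)) = (-57080 - 722)*(-676452 + (-21 + 1366)**2) = -57802*(-676452 + 1345**2) = -57802*(-676452 + 1809025) = -57802*1132573 = -65464984546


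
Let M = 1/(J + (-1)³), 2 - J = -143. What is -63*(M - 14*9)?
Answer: 127001/16 ≈ 7937.6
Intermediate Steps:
J = 145 (J = 2 - 1*(-143) = 2 + 143 = 145)
M = 1/144 (M = 1/(145 + (-1)³) = 1/(145 - 1) = 1/144 ≈ 0.0069444)
-63*(M - 14*9) = -63*(1/144 - 14*9) = -63*(1/144 - 126) = -63*(-18143/144) = 127001/16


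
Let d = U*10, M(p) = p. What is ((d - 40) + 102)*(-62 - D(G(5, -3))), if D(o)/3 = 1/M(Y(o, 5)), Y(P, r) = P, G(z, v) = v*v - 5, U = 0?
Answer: -7781/2 ≈ -3890.5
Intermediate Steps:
G(z, v) = -5 + v**2 (G(z, v) = v**2 - 5 = -5 + v**2)
d = 0 (d = 0*10 = 0)
D(o) = 3/o
((d - 40) + 102)*(-62 - D(G(5, -3))) = ((0 - 40) + 102)*(-62 - 3/(-5 + (-3)**2)) = (-40 + 102)*(-62 - 3/(-5 + 9)) = 62*(-62 - 3/4) = 62*(-251/4) = -7781/2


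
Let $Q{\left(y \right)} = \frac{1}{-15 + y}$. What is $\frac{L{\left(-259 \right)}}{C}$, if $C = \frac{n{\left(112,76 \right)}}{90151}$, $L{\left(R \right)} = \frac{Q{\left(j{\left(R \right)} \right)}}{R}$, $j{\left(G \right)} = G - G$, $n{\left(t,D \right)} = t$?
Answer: $\frac{90151}{435120} \approx 0.20719$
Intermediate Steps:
$j{\left(G \right)} = 0$
$L{\left(R \right)} = - \frac{1}{15 R}$ ($L{\left(R \right)} = \frac{1}{\left(-15 + 0\right) R} = \frac{1}{\left(-15\right) R} = - \frac{1}{15 R}$)
$C = \frac{112}{90151} \approx 0.0012424$
$\frac{L{\left(-259 \right)}}{C} = \frac{\left(- \frac{1}{15}\right) \frac{1}{-259}}{\frac{112}{90151}} = \left(- \frac{1}{15}\right) \left(- \frac{1}{259}\right) \frac{90151}{112} = \frac{1}{3885} \cdot \frac{90151}{112} = \frac{90151}{435120}$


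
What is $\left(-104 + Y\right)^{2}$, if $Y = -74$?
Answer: $31684$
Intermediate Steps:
$\left(-104 + Y\right)^{2} = \left(-104 - 74\right)^{2} = \left(-178\right)^{2} = 31684$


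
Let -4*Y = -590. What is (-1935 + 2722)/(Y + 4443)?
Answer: 1574/9181 ≈ 0.17144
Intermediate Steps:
Y = 295/2 (Y = -¼*(-590) = 295/2 ≈ 147.50)
(-1935 + 2722)/(Y + 4443) = (-1935 + 2722)/(295/2 + 4443) = 787/(9181/2) = 787*(2/9181) = 1574/9181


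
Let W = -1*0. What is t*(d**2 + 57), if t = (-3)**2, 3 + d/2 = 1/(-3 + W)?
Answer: 913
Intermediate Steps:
W = 0
d = -20/3 (d = -6 + 2/(-3 + 0) = -6 + 2/(-3) = -6 + 2*(-1/3) = -6 - 2/3 = -20/3 ≈ -6.6667)
t = 9
t*(d**2 + 57) = 9*((-20/3)**2 + 57) = 9*(400/9 + 57) = 9*(913/9) = 913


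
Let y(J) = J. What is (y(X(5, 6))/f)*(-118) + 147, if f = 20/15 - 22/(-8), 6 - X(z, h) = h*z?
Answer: 41187/49 ≈ 840.55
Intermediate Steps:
X(z, h) = 6 - h*z
f = 49/12 (f = 20*(1/15) - 22*(-⅛) = 4/3 + 11/4 = 49/12 ≈ 4.0833)
(y(X(5, 6))/f)*(-118) + 147 = ((6 - 1*6*5)/(49/12))*(-118) + 147 = ((6 - 30)*(12/49))*(-118) + 147 = -24*12/49*(-118) + 147 = -288/49*(-118) + 147 = 33984/49 + 147 = 41187/49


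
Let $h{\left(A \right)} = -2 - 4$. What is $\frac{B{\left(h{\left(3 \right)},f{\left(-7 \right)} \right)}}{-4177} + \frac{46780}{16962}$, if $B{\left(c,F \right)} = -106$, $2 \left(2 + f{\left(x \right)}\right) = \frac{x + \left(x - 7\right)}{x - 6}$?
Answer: $\frac{98599016}{35425137} \approx 2.7833$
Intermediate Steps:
$h{\left(A \right)} = -6$
$f{\left(x \right)} = -2 + \frac{-7 + 2 x}{2 \left(-6 + x\right)}$ ($f{\left(x \right)} = -2 + \frac{\left(x + \left(x - 7\right)\right) \frac{1}{x - 6}}{2} = -2 + \frac{\left(x + \left(-7 + x\right)\right) \frac{1}{-6 + x}}{2} = -2 + \frac{\left(-7 + 2 x\right) \frac{1}{-6 + x}}{2} = -2 + \frac{\frac{1}{-6 + x} \left(-7 + 2 x\right)}{2} = -2 + \frac{-7 + 2 x}{2 \left(-6 + x\right)}$)
$\frac{B{\left(h{\left(3 \right)},f{\left(-7 \right)} \right)}}{-4177} + \frac{46780}{16962} = - \frac{106}{-4177} + \frac{46780}{16962} = \left(-106\right) \left(- \frac{1}{4177}\right) + 46780 \cdot \frac{1}{16962} = \frac{106}{4177} + \frac{23390}{8481} = \frac{98599016}{35425137}$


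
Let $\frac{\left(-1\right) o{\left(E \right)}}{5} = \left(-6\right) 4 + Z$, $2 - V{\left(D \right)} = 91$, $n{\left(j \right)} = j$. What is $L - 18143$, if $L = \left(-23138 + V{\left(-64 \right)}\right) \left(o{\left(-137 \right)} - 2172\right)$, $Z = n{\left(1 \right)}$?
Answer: $47759796$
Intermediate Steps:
$Z = 1$
$V{\left(D \right)} = -89$ ($V{\left(D \right)} = 2 - 91 = -89$)
$o{\left(E \right)} = 115$ ($o{\left(E \right)} = - 5 \left(\left(-6\right) 4 + 1\right) = - 5 \left(-24 + 1\right) = \left(-5\right) \left(-23\right) = 115$)
$L = 47777939$ ($L = \left(-23138 - 89\right) \left(115 - 2172\right) = \left(-23227\right) \left(-2057\right) = 47777939$)
$L - 18143 = 47777939 - 18143 = 47759796$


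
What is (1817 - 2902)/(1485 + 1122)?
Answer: -1085/2607 ≈ -0.41619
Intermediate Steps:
(1817 - 2902)/(1485 + 1122) = -1085/2607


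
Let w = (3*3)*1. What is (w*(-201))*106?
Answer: -191754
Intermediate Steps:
w = 9 (w = 9*1 = 9)
(w*(-201))*106 = (9*(-201))*106 = -1809*106 = -191754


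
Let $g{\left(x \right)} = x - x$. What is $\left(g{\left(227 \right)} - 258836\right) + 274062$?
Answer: $15226$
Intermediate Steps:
$g{\left(x \right)} = 0$
$\left(g{\left(227 \right)} - 258836\right) + 274062 = \left(0 - 258836\right) + 274062 = -258836 + 274062 = 15226$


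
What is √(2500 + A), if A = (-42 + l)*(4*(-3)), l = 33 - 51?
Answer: 2*√805 ≈ 56.745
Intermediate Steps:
l = -18
A = 720 (A = (-42 - 18)*(4*(-3)) = -60*(-12) = 720)
√(2500 + A) = √(2500 + 720) = √3220 = 2*√805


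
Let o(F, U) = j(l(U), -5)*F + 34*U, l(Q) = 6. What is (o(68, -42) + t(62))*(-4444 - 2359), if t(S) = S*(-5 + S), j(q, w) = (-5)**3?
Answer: 43498382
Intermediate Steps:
j(q, w) = -125
o(F, U) = -125*F + 34*U
(o(68, -42) + t(62))*(-4444 - 2359) = ((-125*68 + 34*(-42)) + 62*(-5 + 62))*(-4444 - 2359) = ((-8500 - 1428) + 62*57)*(-6803) = (-9928 + 3534)*(-6803) = -6394*(-6803) = 43498382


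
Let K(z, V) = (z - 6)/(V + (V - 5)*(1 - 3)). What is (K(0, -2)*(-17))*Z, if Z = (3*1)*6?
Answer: 153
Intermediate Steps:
K(z, V) = (-6 + z)/(10 - V) (K(z, V) = (-6 + z)/(V + (-5 + V)*(-2)) = (-6 + z)/(V + (10 - 2*V)) = (-6 + z)/(10 - V))
Z = 18 (Z = 3*6 = 18)
(K(0, -2)*(-17))*Z = (((6 - 1*0)/(-10 - 2))*(-17))*18 = (((6 + 0)/(-12))*(-17))*18 = (-1/12*6*(-17))*18 = -1/2*(-17)*18 = (17/2)*18 = 153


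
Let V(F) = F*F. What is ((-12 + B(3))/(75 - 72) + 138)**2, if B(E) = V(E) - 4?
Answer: 165649/9 ≈ 18405.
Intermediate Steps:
V(F) = F**2
B(E) = -4 + E**2 (B(E) = E**2 - 4 = -4 + E**2)
((-12 + B(3))/(75 - 72) + 138)**2 = ((-12 + (-4 + 3**2))/(75 - 72) + 138)**2 = ((-12 + (-4 + 9))/3 + 138)**2 = ((-12 + 5)*(1/3) + 138)**2 = (-7*1/3 + 138)**2 = (-7/3 + 138)**2 = (407/3)**2 = 165649/9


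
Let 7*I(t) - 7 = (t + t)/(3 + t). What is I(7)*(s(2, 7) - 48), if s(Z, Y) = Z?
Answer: -276/5 ≈ -55.200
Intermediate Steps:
I(t) = 1 + 2*t/(7*(3 + t)) (I(t) = 1 + ((t + t)/(3 + t))/7 = 1 + ((2*t)/(3 + t))/7 = 1 + (2*t/(3 + t))/7 = 1 + 2*t/(7*(3 + t)))
I(7)*(s(2, 7) - 48) = (3*(7 + 3*7)/(7*(3 + 7)))*(2 - 48) = ((3/7)*(7 + 21)/10)*(-46) = ((3/7)*(1/10)*28)*(-46) = (6/5)*(-46) = -276/5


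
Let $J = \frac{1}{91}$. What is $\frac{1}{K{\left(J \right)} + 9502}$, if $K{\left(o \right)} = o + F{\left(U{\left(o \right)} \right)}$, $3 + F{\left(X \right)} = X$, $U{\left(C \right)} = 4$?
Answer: $\frac{91}{864774} \approx 0.00010523$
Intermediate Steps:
$F{\left(X \right)} = -3 + X$
$J = \frac{1}{91} \approx 0.010989$
$K{\left(o \right)} = 1 + o$ ($K{\left(o \right)} = o + \left(-3 + 4\right) = o + 1 = 1 + o$)
$\frac{1}{K{\left(J \right)} + 9502} = \frac{1}{\left(1 + \frac{1}{91}\right) + 9502} = \frac{1}{\frac{92}{91} + 9502} = \frac{1}{\frac{864774}{91}} = \frac{91}{864774}$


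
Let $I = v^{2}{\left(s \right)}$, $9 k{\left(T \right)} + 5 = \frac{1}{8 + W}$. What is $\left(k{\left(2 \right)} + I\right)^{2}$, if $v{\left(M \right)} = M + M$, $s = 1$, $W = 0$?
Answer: $\frac{6889}{576} \approx 11.96$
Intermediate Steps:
$k{\left(T \right)} = - \frac{13}{24}$ ($k{\left(T \right)} = - \frac{5}{9} + \frac{1}{9 \left(8 + 0\right)} = - \frac{5}{9} + \frac{1}{9 \cdot 8} = - \frac{5}{9} + \frac{1}{9} \cdot \frac{1}{8} = - \frac{5}{9} + \frac{1}{72} = - \frac{13}{24}$)
$v{\left(M \right)} = 2 M$
$I = 4$ ($I = \left(2 \cdot 1\right)^{2} = 2^{2} = 4$)
$\left(k{\left(2 \right)} + I\right)^{2} = \left(- \frac{13}{24} + 4\right)^{2} = \left(\frac{83}{24}\right)^{2} = \frac{6889}{576}$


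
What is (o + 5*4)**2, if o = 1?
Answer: 441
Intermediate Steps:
(o + 5*4)**2 = (1 + 5*4)**2 = (1 + 20)**2 = 21**2 = 441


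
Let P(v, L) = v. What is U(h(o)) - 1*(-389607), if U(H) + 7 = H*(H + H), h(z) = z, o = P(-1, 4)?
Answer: 389602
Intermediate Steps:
o = -1
U(H) = -7 + 2*H² (U(H) = -7 + H*(H + H) = -7 + H*(2*H) = -7 + 2*H²)
U(h(o)) - 1*(-389607) = (-7 + 2*(-1)²) - 1*(-389607) = (-7 + 2*1) + 389607 = (-7 + 2) + 389607 = -5 + 389607 = 389602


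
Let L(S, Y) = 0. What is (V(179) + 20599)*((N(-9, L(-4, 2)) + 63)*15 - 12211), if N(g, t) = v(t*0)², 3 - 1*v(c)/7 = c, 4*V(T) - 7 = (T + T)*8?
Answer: -396576817/4 ≈ -9.9144e+7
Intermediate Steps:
V(T) = 7/4 + 4*T (V(T) = 7/4 + ((T + T)*8)/4 = 7/4 + ((2*T)*8)/4 = 7/4 + (16*T)/4 = 7/4 + 4*T)
v(c) = 21 - 7*c
N(g, t) = 441 (N(g, t) = (21 - 7*t*0)² = (21 - 7*0)² = (21 + 0)² = 21² = 441)
(V(179) + 20599)*((N(-9, L(-4, 2)) + 63)*15 - 12211) = ((7/4 + 4*179) + 20599)*((441 + 63)*15 - 12211) = ((7/4 + 716) + 20599)*(504*15 - 12211) = (2871/4 + 20599)*(7560 - 12211) = (85267/4)*(-4651) = -396576817/4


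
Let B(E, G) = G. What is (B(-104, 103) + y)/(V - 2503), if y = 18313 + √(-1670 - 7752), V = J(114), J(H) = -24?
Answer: -18416/2527 - I*√9422/2527 ≈ -7.2877 - 0.038412*I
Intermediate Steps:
V = -24
y = 18313 + I*√9422 (y = 18313 + √(-9422) = 18313 + I*√9422 ≈ 18313.0 + 97.067*I)
(B(-104, 103) + y)/(V - 2503) = (103 + (18313 + I*√9422))/(-24 - 2503) = (18416 + I*√9422)/(-2527) = (18416 + I*√9422)*(-1/2527) = -18416/2527 - I*√9422/2527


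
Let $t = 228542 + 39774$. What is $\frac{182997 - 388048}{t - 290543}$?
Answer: $\frac{205051}{22227} \approx 9.2253$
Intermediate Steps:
$t = 268316$
$\frac{182997 - 388048}{t - 290543} = \frac{182997 - 388048}{268316 - 290543} = - \frac{205051}{-22227} = \left(-205051\right) \left(- \frac{1}{22227}\right) = \frac{205051}{22227}$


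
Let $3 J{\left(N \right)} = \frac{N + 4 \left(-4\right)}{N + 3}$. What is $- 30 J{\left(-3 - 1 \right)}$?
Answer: $-200$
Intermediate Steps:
$J{\left(N \right)} = \frac{-16 + N}{3 \left(3 + N\right)}$ ($J{\left(N \right)} = \frac{\left(N + 4 \left(-4\right)\right) \frac{1}{N + 3}}{3} = \frac{\left(N - 16\right) \frac{1}{3 + N}}{3} = \frac{\left(-16 + N\right) \frac{1}{3 + N}}{3} = \frac{\frac{1}{3 + N} \left(-16 + N\right)}{3} = \frac{-16 + N}{3 \left(3 + N\right)}$)
$- 30 J{\left(-3 - 1 \right)} = - 30 \frac{-16 - 4}{3 \left(3 - 4\right)} = - 30 \cdot \frac{1}{3} \frac{1}{-1} \left(-20\right) = - 30 \cdot \frac{1}{3} \left(-1\right) \left(-20\right) = \left(-30\right) \frac{20}{3} = -200$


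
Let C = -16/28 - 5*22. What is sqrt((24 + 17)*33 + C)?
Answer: sqrt(60879)/7 ≈ 35.248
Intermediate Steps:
C = -774/7 (C = -16*1/28 - 110 = -4/7 - 110 = -774/7 ≈ -110.57)
sqrt((24 + 17)*33 + C) = sqrt((24 + 17)*33 - 774/7) = sqrt(41*33 - 774/7) = sqrt(1353 - 774/7) = sqrt(8697/7) = sqrt(60879)/7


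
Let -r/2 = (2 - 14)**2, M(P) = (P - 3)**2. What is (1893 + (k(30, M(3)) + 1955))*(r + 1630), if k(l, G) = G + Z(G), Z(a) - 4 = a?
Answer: 5169384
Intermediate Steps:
Z(a) = 4 + a
M(P) = (-3 + P)**2
r = -288 (r = -2*(2 - 14)**2 = -2*(-12)**2 = -2*144 = -288)
k(l, G) = 4 + 2*G (k(l, G) = G + (4 + G) = 4 + 2*G)
(1893 + (k(30, M(3)) + 1955))*(r + 1630) = (1893 + ((4 + 2*(-3 + 3)**2) + 1955))*(-288 + 1630) = (1893 + ((4 + 2*0**2) + 1955))*1342 = (1893 + ((4 + 2*0) + 1955))*1342 = (1893 + ((4 + 0) + 1955))*1342 = (1893 + (4 + 1955))*1342 = (1893 + 1959)*1342 = 3852*1342 = 5169384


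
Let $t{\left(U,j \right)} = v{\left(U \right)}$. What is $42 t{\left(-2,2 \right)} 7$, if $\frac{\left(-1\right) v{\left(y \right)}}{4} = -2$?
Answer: $2352$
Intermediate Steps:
$v{\left(y \right)} = 8$ ($v{\left(y \right)} = \left(-4\right) \left(-2\right) = 8$)
$t{\left(U,j \right)} = 8$
$42 t{\left(-2,2 \right)} 7 = 42 \cdot 8 \cdot 7 = 336 \cdot 7 = 2352$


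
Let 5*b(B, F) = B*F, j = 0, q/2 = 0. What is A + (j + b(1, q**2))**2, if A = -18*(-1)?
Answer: 18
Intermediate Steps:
q = 0 (q = 2*0 = 0)
A = 18
b(B, F) = B*F/5 (b(B, F) = (B*F)/5 = B*F/5)
A + (j + b(1, q**2))**2 = 18 + (0 + (1/5)*1*0**2)**2 = 18 + (0 + (1/5)*1*0)**2 = 18 + (0 + 0)**2 = 18 + 0**2 = 18 + 0 = 18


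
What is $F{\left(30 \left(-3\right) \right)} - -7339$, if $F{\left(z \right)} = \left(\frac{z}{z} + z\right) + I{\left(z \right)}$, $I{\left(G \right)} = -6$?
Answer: $7244$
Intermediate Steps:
$F{\left(z \right)} = -5 + z$ ($F{\left(z \right)} = \left(\frac{z}{z} + z\right) - 6 = \left(1 + z\right) - 6 = -5 + z$)
$F{\left(30 \left(-3\right) \right)} - -7339 = \left(-5 + 30 \left(-3\right)\right) - -7339 = \left(-5 - 90\right) + 7339 = -95 + 7339 = 7244$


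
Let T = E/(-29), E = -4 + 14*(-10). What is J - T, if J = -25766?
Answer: -747358/29 ≈ -25771.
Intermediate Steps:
E = -144 (E = -4 - 140 = -144)
T = 144/29 (T = -144/(-29) = -144*(-1/29) = 144/29 ≈ 4.9655)
J - T = -25766 - 1*144/29 = -25766 - 144/29 = -747358/29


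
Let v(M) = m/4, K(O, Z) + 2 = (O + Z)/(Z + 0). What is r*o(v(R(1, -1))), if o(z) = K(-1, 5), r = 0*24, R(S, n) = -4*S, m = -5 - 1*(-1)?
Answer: 0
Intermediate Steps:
m = -4 (m = -5 + 1 = -4)
K(O, Z) = -2 + (O + Z)/Z (K(O, Z) = -2 + (O + Z)/(Z + 0) = -2 + (O + Z)/Z)
v(M) = -1 (v(M) = -4/4 = -4*¼ = -1)
r = 0
o(z) = -6/5 (o(z) = (-1 - 1*5)/5 = (-1 - 5)/5 = (⅕)*(-6) = -6/5)
r*o(v(R(1, -1))) = 0*(-6/5) = 0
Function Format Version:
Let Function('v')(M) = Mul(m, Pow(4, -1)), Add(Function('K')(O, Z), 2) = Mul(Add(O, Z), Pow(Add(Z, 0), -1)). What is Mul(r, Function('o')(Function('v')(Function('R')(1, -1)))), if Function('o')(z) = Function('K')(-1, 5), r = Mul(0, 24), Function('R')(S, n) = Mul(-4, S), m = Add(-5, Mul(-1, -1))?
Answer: 0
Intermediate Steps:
m = -4 (m = Add(-5, 1) = -4)
Function('K')(O, Z) = Add(-2, Mul(Pow(Z, -1), Add(O, Z))) (Function('K')(O, Z) = Add(-2, Mul(Add(O, Z), Pow(Add(Z, 0), -1))) = Add(-2, Mul(Add(O, Z), Pow(Z, -1))) = Add(-2, Mul(Pow(Z, -1), Add(O, Z))))
Function('v')(M) = -1 (Function('v')(M) = Mul(-4, Pow(4, -1)) = Mul(-4, Rational(1, 4)) = -1)
r = 0
Function('o')(z) = Rational(-6, 5) (Function('o')(z) = Mul(Pow(5, -1), Add(-1, Mul(-1, 5))) = Mul(Rational(1, 5), Add(-1, -5)) = Mul(Rational(1, 5), -6) = Rational(-6, 5))
Mul(r, Function('o')(Function('v')(Function('R')(1, -1)))) = Mul(0, Rational(-6, 5)) = 0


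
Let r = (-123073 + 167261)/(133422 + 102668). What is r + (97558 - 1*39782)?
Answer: 6820190014/118045 ≈ 57776.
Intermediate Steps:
r = 22094/118045 (r = 44188/236090 = 44188*(1/236090) = 22094/118045 ≈ 0.18717)
r + (97558 - 1*39782) = 22094/118045 + (97558 - 1*39782) = 22094/118045 + (97558 - 39782) = 22094/118045 + 57776 = 6820190014/118045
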